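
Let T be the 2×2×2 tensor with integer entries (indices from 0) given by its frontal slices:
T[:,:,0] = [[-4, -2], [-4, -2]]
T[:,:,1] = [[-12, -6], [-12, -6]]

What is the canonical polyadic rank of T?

Lower bound: T ≠ 0 (e.g. T[0,0,0] = -4), so rank(T) ≥ 1.
Upper bound: if T = a (x) b (x) c then every fibre of T is a multiple of the corresponding factor, so read the factors off the fibres through the nonzero entry T[0,0,0] = -4.
The mode-1 fibre T[:,0,0] = [-4, -4] gives a = [1, 1] (primitive direction); the mode-2 fibre T[0,:,0] = [-4, -2] gives b = [2, 1]; then c[k] = T[0,0,k] / (a[0]·b[0]) = [-4, -12] / 2 = [-2, -6].
Expanding [1, 1] (x) [2, 1] (x) [-2, -6] reproduces all 8 entries of T, so T = [1, 1] (x) [2, 1] (x) [-2, -6] and rank(T) ≤ 1.
These bounds meet, so rank(T) = 1.
Check entry T[1,1,0] = -2: (1)·(1)·(-2) = -2.

1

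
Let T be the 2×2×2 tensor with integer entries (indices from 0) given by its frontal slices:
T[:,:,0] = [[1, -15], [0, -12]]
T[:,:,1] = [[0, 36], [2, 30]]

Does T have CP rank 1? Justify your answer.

No

The mode-3 unfolding of T (rows indexed by k, columns by (i,j) = (0,0), (0,1), (1,0), (1,1)) is [[1, -15, 0, -12], [0, 36, 2, 30]].
There the 2×2 minor on rows k ∈ {0, 1}, columns (i,j) ∈ {(0,0), (0,1)} is det [[1, -15], [0, 36]] = 36 ≠ 0, so this unfolding has rank ≥ 2; CP rank is at least every unfolding rank, so rank(T) ≥ 2.
In particular rank(T) ≥ 2 > 1, so T is not rank-1.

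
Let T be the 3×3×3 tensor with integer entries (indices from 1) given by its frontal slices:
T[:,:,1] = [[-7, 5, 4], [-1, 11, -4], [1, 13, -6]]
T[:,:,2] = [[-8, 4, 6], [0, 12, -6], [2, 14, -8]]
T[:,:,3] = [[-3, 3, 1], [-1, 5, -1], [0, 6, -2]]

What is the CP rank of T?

Lower bound: the mode-1 unfolding of T (rows indexed by i, columns by (j,k) = (1,1), (1,2), (1,3), (2,1), (2,2), (2,3), (3,1), (3,2), (3,3)) is [[-7, -8, -3, 5, 4, 3, 4, 6, 1], [-1, 0, -1, 11, 12, 5, -4, -6, -1], [1, 2, 0, 13, 14, 6, -6, -8, -2]].
There the 3×3 minor on rows i ∈ {1, 2, 3}, columns (j,k) ∈ {(1,1), (1,2), (2,1)} is det [[-7, -8, 5], [-1, 0, 11], [1, 2, 13]] = -48 ≠ 0, so this unfolding has rank ≥ 3; CP rank is at least every unfolding rank, so rank(T) ≥ 3. (Flattening ranks never certify an upper bound on CP rank; for that we must actually write T with 3 rank-1 terms.)
Upper bound: T is a sum of 3 rank-1 terms, T = [1, -1, -2] ⊗ [1, 1, -1] ⊗ [-2, -2, -1] + [1, -1, -1] ⊗ [1, 1, -2] ⊗ [-1, -2, 0] + [1, 1, 1] ⊗ [1, -2, 0] ⊗ [-4, -4, -2] (written with every a and b primitive with positive leading entry and the scale carried by c; CP decompositions are not unique, and this one is verified by expanding entrywise), so rank(T) ≤ 3.
These bounds meet, so rank(T) = 3.

3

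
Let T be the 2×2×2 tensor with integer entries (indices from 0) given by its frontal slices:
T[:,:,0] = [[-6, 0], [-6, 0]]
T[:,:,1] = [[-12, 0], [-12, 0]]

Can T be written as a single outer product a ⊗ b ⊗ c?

Yes

If T = a ⊗ b ⊗ c then every fibre of T is a multiple of the corresponding factor, so read the factors off the fibres through the nonzero entry T[0,0,0] = -6.
The mode-1 fibre T[:,0,0] = [-6, -6] gives a = [1, 1] (primitive direction); the mode-2 fibre T[0,:,0] = [-6, 0] gives b = [1, 0]; then c[k] = T[0,0,k] / (a[0]·b[0]) = [-6, -12] / 1 = [-6, -12].
Expanding [1, 1] ⊗ [1, 0] ⊗ [-6, -12] reproduces all 8 entries of T, so T = [1, 1] ⊗ [1, 0] ⊗ [-6, -12] and rank(T) ≤ 1.
Equivalently every frontal slice T[:,:,k] is c[k] times the rank-1 matrix [1, 1] ⊗ [1, 0]. So T has rank 1 (it is nonzero).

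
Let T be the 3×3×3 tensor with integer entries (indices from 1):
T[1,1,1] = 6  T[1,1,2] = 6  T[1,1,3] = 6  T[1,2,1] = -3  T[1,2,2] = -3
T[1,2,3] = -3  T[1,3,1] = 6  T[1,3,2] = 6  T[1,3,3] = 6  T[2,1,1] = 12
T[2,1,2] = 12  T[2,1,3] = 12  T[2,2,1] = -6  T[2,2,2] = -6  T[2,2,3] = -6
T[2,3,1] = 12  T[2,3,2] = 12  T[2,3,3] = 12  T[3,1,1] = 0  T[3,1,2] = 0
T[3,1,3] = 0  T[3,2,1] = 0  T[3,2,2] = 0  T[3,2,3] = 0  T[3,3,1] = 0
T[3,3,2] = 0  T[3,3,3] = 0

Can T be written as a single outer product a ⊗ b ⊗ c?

If T = a ⊗ b ⊗ c then every fibre of T is a multiple of the corresponding factor, so read the factors off the fibres through the nonzero entry T[1,1,1] = 6.
The mode-1 fibre T[:,1,1] = [6, 12, 0] gives a = (1, 2, 0) (primitive direction); the mode-2 fibre T[1,:,1] = [6, -3, 6] gives b = (2, -1, 2); then c[k] = T[1,1,k] / (a[1]·b[1]) = [6, 6, 6] / 2 = (3, 3, 3).
Expanding (1, 2, 0) ⊗ (2, -1, 2) ⊗ (3, 3, 3) reproduces all 27 entries of T, so T = (1, 2, 0) ⊗ (2, -1, 2) ⊗ (3, 3, 3) and rank(T) ≤ 1.
Equivalently every frontal slice T[:,:,k] is c[k] times the rank-1 matrix (1, 2, 0) ⊗ (2, -1, 2). So T has rank 1 (it is nonzero).

Yes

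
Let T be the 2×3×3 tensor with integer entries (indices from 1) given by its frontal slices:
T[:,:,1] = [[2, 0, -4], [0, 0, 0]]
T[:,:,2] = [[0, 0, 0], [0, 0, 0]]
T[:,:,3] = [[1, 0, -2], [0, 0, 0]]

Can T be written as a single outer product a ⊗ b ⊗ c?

Yes

If T = a ⊗ b ⊗ c then every fibre of T is a multiple of the corresponding factor, so read the factors off the fibres through the nonzero entry T[1,1,1] = 2.
The mode-1 fibre T[:,1,1] = [2, 0] gives a = [1, 0] (primitive direction); the mode-2 fibre T[1,:,1] = [2, 0, -4] gives b = [1, 0, -2]; then c[k] = T[1,1,k] / (a[1]·b[1]) = [2, 0, 1] / 1 = [2, 0, 1].
Expanding [1, 0] ⊗ [1, 0, -2] ⊗ [2, 0, 1] reproduces all 18 entries of T, so T = [1, 0] ⊗ [1, 0, -2] ⊗ [2, 0, 1] and rank(T) ≤ 1.
Equivalently every frontal slice T[:,:,k] is c[k] times the rank-1 matrix [1, 0] ⊗ [1, 0, -2]. So T has rank 1 (it is nonzero).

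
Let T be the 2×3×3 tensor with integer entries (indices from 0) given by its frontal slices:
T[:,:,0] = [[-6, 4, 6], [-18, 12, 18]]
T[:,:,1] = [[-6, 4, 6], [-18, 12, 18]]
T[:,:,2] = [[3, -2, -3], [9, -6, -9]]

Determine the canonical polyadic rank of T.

Lower bound: T ≠ 0 (e.g. T[0,0,0] = -6), so rank(T) ≥ 1.
Upper bound: if T = a ∘ b ∘ c then every fibre of T is a multiple of the corresponding factor, so read the factors off the fibres through the nonzero entry T[0,0,0] = -6.
The mode-1 fibre T[:,0,0] = [-6, -18] gives a = (1, 3) (primitive direction); the mode-2 fibre T[0,:,0] = [-6, 4, 6] gives b = (3, -2, -3); then c[k] = T[0,0,k] / (a[0]·b[0]) = [-6, -6, 3] / 3 = (-2, -2, 1).
Expanding (1, 3) ∘ (3, -2, -3) ∘ (-2, -2, 1) reproduces all 18 entries of T, so T = (1, 3) ∘ (3, -2, -3) ∘ (-2, -2, 1) and rank(T) ≤ 1.
These bounds meet, so rank(T) = 1.

1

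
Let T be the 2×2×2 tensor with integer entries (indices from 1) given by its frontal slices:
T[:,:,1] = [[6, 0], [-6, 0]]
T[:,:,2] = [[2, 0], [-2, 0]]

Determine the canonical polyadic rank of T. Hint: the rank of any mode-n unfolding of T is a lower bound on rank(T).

Lower bound: T ≠ 0 (e.g. T[1,1,1] = 6), so rank(T) ≥ 1.
Upper bound: the mode-1 fibre T[:,1,1] = [6, -6] gives a = [1, -1] (primitive direction); the mode-2 fibre T[1,:,1] = [6, 0] gives b = [1, 0]; then c[k] = T[1,1,k] / (a[1]·b[1]) = [6, 2] / 1 = [6, 2].
Expanding [1, -1] ⊗ [1, 0] ⊗ [6, 2] reproduces all 8 entries of T, so T = [1, -1] ⊗ [1, 0] ⊗ [6, 2] and rank(T) ≤ 1.
These bounds meet, so rank(T) = 1.

1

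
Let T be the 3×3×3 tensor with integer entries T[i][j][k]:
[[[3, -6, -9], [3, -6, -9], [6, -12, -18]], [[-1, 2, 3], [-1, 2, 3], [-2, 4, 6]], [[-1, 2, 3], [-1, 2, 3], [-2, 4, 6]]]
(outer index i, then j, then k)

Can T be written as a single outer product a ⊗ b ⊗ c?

The mode-1 fibre T[:,0,0] = [3, -1, -1] gives a = [3, -1, -1] (primitive direction); the mode-2 fibre T[0,:,0] = [3, 3, 6] gives b = [1, 1, 2]; then c[k] = T[0,0,k] / (a[0]·b[0]) = [3, -6, -9] / 3 = [1, -2, -3].
Expanding [3, -1, -1] ⊗ [1, 1, 2] ⊗ [1, -2, -3] reproduces all 27 entries of T, so T = [3, -1, -1] ⊗ [1, 1, 2] ⊗ [1, -2, -3] and rank(T) ≤ 1.
Equivalently every frontal slice T[:,:,k] is c[k] times the rank-1 matrix [3, -1, -1] ⊗ [1, 1, 2]. So T has rank 1 (it is nonzero).

Yes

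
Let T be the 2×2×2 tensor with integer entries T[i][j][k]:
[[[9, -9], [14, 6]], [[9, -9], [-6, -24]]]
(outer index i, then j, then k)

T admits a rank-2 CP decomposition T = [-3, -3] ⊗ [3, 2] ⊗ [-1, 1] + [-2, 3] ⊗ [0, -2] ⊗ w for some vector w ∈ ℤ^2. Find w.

w = [2, 3]

Subtract the known terms from T to get the rank-1 residual R = [-2, 3] ⊗ [0, -2] ⊗ w, so R[i,j,k] = a[i]·b[j]·w[k]. Pick indices with nonzero a[0]·b[1] = (-2)·(-2) = 4. Only the fibre through (0,1,·) is needed: R[0,1,:] = T[0,1,:] − Σₗ aₗ[0]bₗ[1]cₗ = [14, 6] − (-3)·(2)·[-1, 1] = [8, 12]. Then w[k] = R[0,1,k] / 4 for each k, giving w = [8, 12] / 4 = [2, 3].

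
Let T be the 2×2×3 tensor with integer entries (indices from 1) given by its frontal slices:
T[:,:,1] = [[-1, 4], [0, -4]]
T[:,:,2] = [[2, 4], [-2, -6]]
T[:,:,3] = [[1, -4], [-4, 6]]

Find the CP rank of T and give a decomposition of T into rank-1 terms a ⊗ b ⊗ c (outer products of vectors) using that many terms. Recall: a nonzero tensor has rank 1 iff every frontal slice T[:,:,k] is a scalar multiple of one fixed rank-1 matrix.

Lower bound: the mode-3 unfolding of T (rows indexed by k, columns by (i,j) = (1,1), (1,2), (2,1), (2,2)) is [[-1, 4, 0, -4], [2, 4, -2, -6], [1, -4, -4, 6]].
There the 3×3 minor on rows k ∈ {1, 2, 3}, columns (i,j) ∈ {(1,1), (1,2), (2,1)} is det [[-1, 4, 0], [2, 4, -2], [1, -4, -4]] = 48 ≠ 0, so this unfolding has rank ≥ 3; CP rank is at least every unfolding rank, so rank(T) ≥ 3. (Unfolding ranks only ever bound the CP rank from below — rank(T) can be strictly larger than all of them — so the matching upper bound has to come from an explicit 3-term decomposition.)
Upper bound: T is a sum of 3 rank-1 terms, T = [1, -2] ⊗ [1, 0] ⊗ [1, 2, 1] + [1, -1] ⊗ [1, -2] ⊗ [-2, -4, 4] + [2, -1] ⊗ [1, -1] ⊗ [0, 2, -2] (one valid choice — decompositions are not unique — normalised so each a, b is primitive with positive first nonzero entry; check it by expanding all entries), so rank(T) ≤ 3.
These bounds meet, so rank(T) = 3.

rank(T) = 3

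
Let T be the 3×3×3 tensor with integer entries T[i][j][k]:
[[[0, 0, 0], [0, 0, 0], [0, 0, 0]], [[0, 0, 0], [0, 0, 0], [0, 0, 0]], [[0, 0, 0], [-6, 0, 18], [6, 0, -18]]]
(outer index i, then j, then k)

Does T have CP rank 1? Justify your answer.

Yes

If T = a ⊗ b ⊗ c then every fibre of T is a multiple of the corresponding factor, so read the factors off the fibres through the nonzero entry T[2,1,0] = -6.
The mode-1 fibre T[:,1,0] = [0, 0, -6] gives a = (0, 0, 1) (primitive direction); the mode-2 fibre T[2,:,0] = [0, -6, 6] gives b = (0, 1, -1); then c[k] = T[2,1,k] / (a[2]·b[1]) = [-6, 0, 18] / 1 = (-6, 0, 18).
Expanding (0, 0, 1) ⊗ (0, 1, -1) ⊗ (-6, 0, 18) reproduces all 27 entries of T, so T = (0, 0, 1) ⊗ (0, 1, -1) ⊗ (-6, 0, 18) and rank(T) ≤ 1.
Equivalently every frontal slice T[:,:,k] is c[k] times the rank-1 matrix (0, 0, 1) ⊗ (0, 1, -1). So T has rank 1 (it is nonzero).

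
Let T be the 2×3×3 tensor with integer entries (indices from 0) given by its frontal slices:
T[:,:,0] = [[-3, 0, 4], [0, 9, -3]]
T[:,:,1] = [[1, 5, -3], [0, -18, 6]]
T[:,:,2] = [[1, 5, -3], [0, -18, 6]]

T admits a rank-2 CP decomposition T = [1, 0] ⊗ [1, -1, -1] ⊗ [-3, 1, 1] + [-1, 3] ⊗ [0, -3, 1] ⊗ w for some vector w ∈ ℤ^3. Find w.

w = [-1, 2, 2]

Subtract the known terms from T to get the rank-1 residual R = [-1, 3] ⊗ [0, -3, 1] ⊗ w, so R[i,j,k] = a[i]·b[j]·w[k]. Pick indices with nonzero a[0]·b[1] = (-1)·(-3) = 3. Only the fibre through (0,1,·) is needed: R[0,1,:] = T[0,1,:] − Σₗ aₗ[0]bₗ[1]cₗ = [0, 5, 5] − (1)·(-1)·[-3, 1, 1] = [-3, 6, 6]. Then w[k] = R[0,1,k] / 3 for each k, giving w = [-3, 6, 6] / 3 = [-1, 2, 2].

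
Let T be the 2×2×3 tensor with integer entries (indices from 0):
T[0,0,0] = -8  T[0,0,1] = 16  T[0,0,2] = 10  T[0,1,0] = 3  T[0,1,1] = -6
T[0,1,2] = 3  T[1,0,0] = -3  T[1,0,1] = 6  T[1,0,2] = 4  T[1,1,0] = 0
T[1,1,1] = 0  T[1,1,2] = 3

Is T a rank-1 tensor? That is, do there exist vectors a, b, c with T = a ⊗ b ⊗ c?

The mode-1 unfolding of T (rows indexed by i, columns by (j,k) = (0,0), (0,1), (0,2), (1,0), (1,1), (1,2)) is [[-8, 16, 10, 3, -6, 3], [-3, 6, 4, 0, 0, 3]].
There the 2×2 minor on rows i ∈ {0, 1}, columns (j,k) ∈ {(0,0), (0,2)} is det [[-8, 10], [-3, 4]] = -2 ≠ 0, so this unfolding has rank ≥ 2; CP rank is at least every unfolding rank, so rank(T) ≥ 2.
In particular rank(T) ≥ 2 > 1, so T is not rank-1.

No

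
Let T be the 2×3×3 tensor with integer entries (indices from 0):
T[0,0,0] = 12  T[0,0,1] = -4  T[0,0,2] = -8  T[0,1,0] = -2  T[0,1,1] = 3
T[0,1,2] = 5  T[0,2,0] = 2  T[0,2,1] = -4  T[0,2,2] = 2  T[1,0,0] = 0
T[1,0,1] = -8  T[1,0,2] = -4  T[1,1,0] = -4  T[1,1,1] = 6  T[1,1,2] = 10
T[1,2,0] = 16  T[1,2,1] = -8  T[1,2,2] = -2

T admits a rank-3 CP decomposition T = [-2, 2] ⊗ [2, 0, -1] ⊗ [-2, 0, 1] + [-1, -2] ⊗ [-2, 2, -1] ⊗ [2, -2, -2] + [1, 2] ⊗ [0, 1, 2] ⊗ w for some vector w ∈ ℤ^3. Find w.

w = [2, -1, 1]

Subtract the known terms from T to get the rank-1 residual R = [1, 2] ⊗ [0, 1, 2] ⊗ w, so R[i,j,k] = a[i]·b[j]·w[k]. Pick indices with nonzero a[0]·b[1] = (1)·(1) = 1. Only the fibre through (0,1,·) is needed: R[0,1,:] = T[0,1,:] − Σₗ aₗ[0]bₗ[1]cₗ = [-2, 3, 5] − (-2)·(0)·[-2, 0, 1] − (-1)·(2)·[2, -2, -2] = [2, -1, 1]. Then w[k] = R[0,1,k] / 1 for each k, giving w = [2, -1, 1] / 1 = [2, -1, 1].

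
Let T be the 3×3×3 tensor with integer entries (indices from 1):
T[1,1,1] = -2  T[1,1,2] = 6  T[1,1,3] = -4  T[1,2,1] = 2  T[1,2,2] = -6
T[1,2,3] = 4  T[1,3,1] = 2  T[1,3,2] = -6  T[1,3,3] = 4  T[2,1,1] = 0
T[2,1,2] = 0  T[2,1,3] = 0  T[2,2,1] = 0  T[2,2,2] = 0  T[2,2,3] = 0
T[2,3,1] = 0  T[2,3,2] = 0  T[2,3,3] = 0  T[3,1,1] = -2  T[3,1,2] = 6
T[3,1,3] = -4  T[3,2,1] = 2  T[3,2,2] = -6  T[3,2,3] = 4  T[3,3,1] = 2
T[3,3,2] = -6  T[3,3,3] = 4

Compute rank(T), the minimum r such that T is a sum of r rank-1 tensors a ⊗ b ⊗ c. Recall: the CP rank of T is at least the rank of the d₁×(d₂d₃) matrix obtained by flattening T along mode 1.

1

Lower bound: T ≠ 0 (e.g. T[1,1,1] = -2), so rank(T) ≥ 1.
Upper bound: the mode-1 fibre T[:,1,1] = [-2, 0, -2] gives a = (1, 0, 1) (primitive direction); the mode-2 fibre T[1,:,1] = [-2, 2, 2] gives b = (1, -1, -1); then c[k] = T[1,1,k] / (a[1]·b[1]) = [-2, 6, -4] / 1 = (-2, 6, -4).
Expanding (1, 0, 1) ⊗ (1, -1, -1) ⊗ (-2, 6, -4) reproduces all 27 entries of T, so T = (1, 0, 1) ⊗ (1, -1, -1) ⊗ (-2, 6, -4) and rank(T) ≤ 1.
These bounds meet, so rank(T) = 1.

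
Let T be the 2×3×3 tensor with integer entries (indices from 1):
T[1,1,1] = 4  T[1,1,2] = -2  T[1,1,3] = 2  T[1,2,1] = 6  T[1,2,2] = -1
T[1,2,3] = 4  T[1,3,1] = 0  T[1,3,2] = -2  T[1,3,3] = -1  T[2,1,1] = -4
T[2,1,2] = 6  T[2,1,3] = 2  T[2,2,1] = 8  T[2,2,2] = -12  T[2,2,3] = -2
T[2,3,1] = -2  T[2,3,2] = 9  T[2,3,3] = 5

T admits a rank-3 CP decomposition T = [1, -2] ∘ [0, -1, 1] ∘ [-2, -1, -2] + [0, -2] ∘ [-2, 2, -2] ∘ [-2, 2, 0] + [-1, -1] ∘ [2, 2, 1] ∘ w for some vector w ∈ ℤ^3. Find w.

w = [-2, 1, -1]

Subtract the known terms from T to get the rank-1 residual R = [-1, -1] ∘ [2, 2, 1] ∘ w, so R[i,j,k] = a[i]·b[j]·w[k]. Pick indices with nonzero a[1]·b[1] = (-1)·(2) = -2. Only the fibre through (1,1,·) is needed: R[1,1,:] = T[1,1,:] − Σₗ aₗ[1]bₗ[1]cₗ = [4, -2, 2] − (1)·(0)·[-2, -1, -2] − (0)·(-2)·[-2, 2, 0] = [4, -2, 2]. Then w[k] = R[1,1,k] / -2 for each k, giving w = [4, -2, 2] / -2 = [-2, 1, -1].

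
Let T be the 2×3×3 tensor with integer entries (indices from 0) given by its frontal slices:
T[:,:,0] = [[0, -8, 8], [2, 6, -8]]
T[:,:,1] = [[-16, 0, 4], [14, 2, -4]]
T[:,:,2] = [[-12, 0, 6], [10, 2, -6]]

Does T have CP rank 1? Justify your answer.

The mode-2 unfolding of T (rows indexed by j, columns by (i,k) = (0,0), (0,1), (0,2), (1,0), (1,1), (1,2)) is [[0, -16, -12, 2, 14, 10], [-8, 0, 0, 6, 2, 2], [8, 4, 6, -8, -4, -6]].
There the 3×3 minor on rows j ∈ {0, 1, 2}, columns (i,k) ∈ {(0,0), (0,1), (0,2)} is det [[0, -16, -12], [-8, 0, 0], [8, 4, 6]] = -384 ≠ 0, so this unfolding has rank ≥ 3; CP rank is at least every unfolding rank, so rank(T) ≥ 3.
In particular rank(T) ≥ 3 > 1, so T is not rank-1.

No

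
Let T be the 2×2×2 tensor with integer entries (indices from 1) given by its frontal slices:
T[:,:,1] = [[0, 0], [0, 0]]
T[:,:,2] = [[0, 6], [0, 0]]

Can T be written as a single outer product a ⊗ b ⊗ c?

Yes

If T = a ⊗ b ⊗ c then every fibre of T is a multiple of the corresponding factor, so read the factors off the fibres through the nonzero entry T[1,2,2] = 6.
The mode-1 fibre T[:,2,2] = [6, 0] gives a = [1, 0] (primitive direction); the mode-2 fibre T[1,:,2] = [0, 6] gives b = [0, 1]; then c[k] = T[1,2,k] / (a[1]·b[2]) = [0, 6] / 1 = [0, 6].
Expanding [1, 0] ⊗ [0, 1] ⊗ [0, 6] reproduces all 8 entries of T, so T = [1, 0] ⊗ [0, 1] ⊗ [0, 6] and rank(T) ≤ 1.
Equivalently every frontal slice T[:,:,k] is c[k] times the rank-1 matrix [1, 0] ⊗ [0, 1]. So T has rank 1 (it is nonzero).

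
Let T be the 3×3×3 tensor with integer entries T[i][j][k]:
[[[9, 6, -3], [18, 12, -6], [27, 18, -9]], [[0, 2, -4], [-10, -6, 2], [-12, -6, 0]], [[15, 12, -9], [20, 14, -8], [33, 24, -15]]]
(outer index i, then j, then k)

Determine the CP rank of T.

2

Lower bound: the mode-3 unfolding of T (rows indexed by k, columns by (i,j) = (0,0), (0,1), (0,2), (1,0), (1,1), (1,2), (2,0), (2,1), (2,2)) is [[9, 18, 27, 0, -10, -12, 15, 20, 33], [6, 12, 18, 2, -6, -6, 12, 14, 24], [-3, -6, -9, -4, 2, 0, -9, -8, -15]].
There the 2×2 minor on rows k ∈ {0, 1}, columns (i,j) ∈ {(0,0), (1,0)} is det [[9, 0], [6, 2]] = 18 ≠ 0, so this unfolding has rank ≥ 2; CP rank is at least every unfolding rank, so rank(T) ≥ 2. (Flattening ranks never certify an upper bound on CP rank; for that we must actually write T with 2 rank-1 terms.)
Upper bound — finding two terms. Write S_k = T[:,:,k] for the frontal slices: S₀ = [[9, 18, 27], [0, -10, -12], [15, 20, 33]], S₁ = [[6, 12, 18], [2, -6, -6], [12, 14, 24]], S₂ = [[-3, -6, -9], [-4, 2, 0], [-9, -8, -15]].
If T = a₁ ⊗ b₁ ⊗ c₁ + a₂ ⊗ b₂ ⊗ c₂ then each S_k = c₁[k]·a₁b₁ᵀ + c₂[k]·a₂b₂ᵀ. S₀ and S₁ are linearly independent, so a₁b₁ᵀ and a₂b₂ᵀ must span the same plane of matrices: they are the rank-1 matrices of the form x·S₀ + y·S₁.
The 2×2 minor of x·S₀ + y·S₁ on rows {0,1}, columns {0,1} is −90·x² − 150·xy − 60·y² = (-30)·(3·x + 2·y)(x + y), vanishing at (x:y) = (2:-3) and (1:-1).
M₁ = 2·S₀ − 3·S₁ = [[0, 0, 0], [-6, -2, -6], [-6, -2, -6]] = (-2)·[0, 1, 1][3, 1, 3]ᵀ and M₂ = S₀ − S₁ = [[3, 6, 9], [-2, -4, -6], [3, 6, 9]] = [3, -2, 3][1, 2, 3]ᵀ, so take a₁ = [0, 1, 1], b₁ = [3, 1, 3], a₂ = [3, -2, 3], b₂ = [1, 2, 3].
Each slice is an integer combination of E₁ = a₁b₁ᵀ and E₂ = a₂b₂ᵀ: S₀ = 2·E₁ + 3·E₂, S₁ = 2·E₁ + 2·E₂, S₂ = −2·E₁ − E₂; reading off coefficients, c₁ = [2, 2, -2] and c₂ = [3, 2, -1].
Hence T = [0, 1, 1] ⊗ [3, 1, 3] ⊗ [2, 2, -2] + [3, -2, 3] ⊗ [1, 2, 3] ⊗ [3, 2, -1], so rank(T) ≤ 2.
These bounds meet, so rank(T) = 2.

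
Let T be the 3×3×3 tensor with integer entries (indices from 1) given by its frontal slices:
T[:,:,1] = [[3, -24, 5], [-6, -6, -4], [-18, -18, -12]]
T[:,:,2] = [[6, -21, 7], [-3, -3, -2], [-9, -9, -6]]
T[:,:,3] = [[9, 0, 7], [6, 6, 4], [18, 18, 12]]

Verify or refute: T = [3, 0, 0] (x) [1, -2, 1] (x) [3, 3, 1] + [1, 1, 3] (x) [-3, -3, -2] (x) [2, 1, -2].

Reconstruct entrywise from the claimed factors. For example, T[2,1,3] = 6 and Σₗ aₗ[2]bₗ[1]cₗ[3] = (0)·(1)·(1) + (1)·(-3)·(-2) = 6; checking all 27 entries, every one matches. The claim holds.

Yes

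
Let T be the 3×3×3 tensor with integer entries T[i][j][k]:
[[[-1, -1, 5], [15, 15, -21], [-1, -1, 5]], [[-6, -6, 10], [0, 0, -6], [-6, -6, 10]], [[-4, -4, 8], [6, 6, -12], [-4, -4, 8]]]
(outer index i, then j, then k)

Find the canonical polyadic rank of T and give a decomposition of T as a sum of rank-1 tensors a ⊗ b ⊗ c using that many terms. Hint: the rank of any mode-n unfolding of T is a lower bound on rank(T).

rank(T) = 2

Lower bound: the mode-1 unfolding of T (rows indexed by i, columns by (j,k) = (0,0), (0,1), (0,2), (1,0), (1,1), (1,2), (2,0), (2,1), (2,2)) is [[-1, -1, 5, 15, 15, -21, -1, -1, 5], [-6, -6, 10, 0, 0, -6, -6, -6, 10], [-4, -4, 8, 6, 6, -12, -4, -4, 8]].
There the 2×2 minor on rows i ∈ {0, 1}, columns (j,k) ∈ {(0,0), (0,2)} is det [[-1, 5], [-6, 10]] = 20 ≠ 0, so this unfolding has rank ≥ 2; CP rank is at least every unfolding rank, so rank(T) ≥ 2. (Unfolding ranks only ever bound the CP rank from below — rank(T) can be strictly larger than all of them — so the matching upper bound has to come from an explicit 2-term decomposition.)
Upper bound — finding two terms. Write S_k = T[:,:,k] for the frontal slices: S₀ = [[-1, 15, -1], [-6, 0, -6], [-4, 6, -4]], S₁ = [[-1, 15, -1], [-6, 0, -6], [-4, 6, -4]], S₂ = [[5, -21, 5], [10, -6, 10], [8, -12, 8]].
If T = a₁ ⊗ b₁ ⊗ c₁ + a₂ ⊗ b₂ ⊗ c₂ then each S_k = c₁[k]·a₁b₁ᵀ + c₂[k]·a₂b₂ᵀ. S₀ and S₂ are linearly independent, so a₁b₁ᵀ and a₂b₂ᵀ must span the same plane of matrices: they are the rank-1 matrices of the form x·S₀ + y·S₂.
The 2×2 minor of x·S₀ + y·S₂ on rows {0,1}, columns {0,1} is 90·x² − 270·xy + 180·y² = 90·(x − 2·y)(x − y), vanishing at (x:y) = (2:1) and (1:1).
M₁ = 2·S₀ + S₂ = [[3, 9, 3], [-2, -6, -2], [0, 0, 0]] = [3, -2, 0][1, 3, 1]ᵀ and M₂ = S₀ + S₂ = [[4, -6, 4], [4, -6, 4], [4, -6, 4]] = 2·[1, 1, 1][2, -3, 2]ᵀ, so take a₁ = [3, -2, 0], b₁ = [1, 3, 1], a₂ = [1, 1, 1], b₂ = [2, -3, 2].
Each slice is an integer combination of E₁ = a₁b₁ᵀ and E₂ = a₂b₂ᵀ: S₀ = E₁ − 2·E₂, S₁ = E₁ − 2·E₂, S₂ = −E₁ + 4·E₂; reading off coefficients, c₁ = [1, 1, -1] and c₂ = [-2, -2, 4].
Hence T = [3, -2, 0] ⊗ [1, 3, 1] ⊗ [1, 1, -1] + [1, 1, 1] ⊗ [2, -3, 2] ⊗ [-2, -2, 4], so rank(T) ≤ 2.
These bounds meet, so rank(T) = 2.
Check entry T[2,0,1] = -4: (0)·(1)·(1) + (1)·(2)·(-2) = -4.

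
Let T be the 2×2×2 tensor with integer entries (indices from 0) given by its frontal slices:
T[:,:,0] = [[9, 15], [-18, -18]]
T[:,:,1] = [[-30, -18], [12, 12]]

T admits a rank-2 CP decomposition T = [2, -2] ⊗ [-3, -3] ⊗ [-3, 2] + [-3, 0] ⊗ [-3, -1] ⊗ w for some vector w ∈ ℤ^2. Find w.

Subtract the known terms from T to get the rank-1 residual R = [-3, 0] ⊗ [-3, -1] ⊗ w, so R[i,j,k] = a[i]·b[j]·w[k]. Pick indices with nonzero a[0]·b[0] = (-3)·(-3) = 9. Only the fibre through (0,0,·) is needed: R[0,0,:] = T[0,0,:] − Σₗ aₗ[0]bₗ[0]cₗ = [9, -30] − (2)·(-3)·[-3, 2] = [-9, -18]. Then w[k] = R[0,0,k] / 9 for each k, giving w = [-9, -18] / 9 = [-1, -2].

w = [-1, -2]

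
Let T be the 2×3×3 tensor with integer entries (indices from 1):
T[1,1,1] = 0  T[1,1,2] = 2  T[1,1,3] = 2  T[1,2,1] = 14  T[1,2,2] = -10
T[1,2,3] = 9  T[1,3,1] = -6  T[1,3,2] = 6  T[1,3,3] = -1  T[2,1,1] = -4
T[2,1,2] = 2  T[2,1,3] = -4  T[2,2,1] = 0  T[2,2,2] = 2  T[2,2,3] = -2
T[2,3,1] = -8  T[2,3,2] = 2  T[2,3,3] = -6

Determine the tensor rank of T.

Lower bound: the mode-3 unfolding of T (rows indexed by k, columns by (i,j) = (1,1), (1,2), (1,3), (2,1), (2,2), (2,3)) is [[0, 14, -6, -4, 0, -8], [2, -10, 6, 2, 2, 2], [2, 9, -1, -4, -2, -6]].
There the 3×3 minor on rows k ∈ {1, 2, 3}, columns (i,j) ∈ {(1,1), (1,2), (1,3)} is det [[0, 14, -6], [2, -10, 6], [2, 9, -1]] = -32 ≠ 0, so this unfolding has rank ≥ 3; CP rank is at least every unfolding rank, so rank(T) ≥ 3. (Unfolding ranks only ever bound the CP rank from below — rank(T) can be strictly larger than all of them — so the matching upper bound has to come from an explicit 3-term decomposition.)
Upper bound: T is a sum of 3 rank-1 terms, T = [1, -1] ∘ [1, 1, 1] ∘ [4, -2, 4] + [1, 0] ∘ [1, -2, 2] ∘ [-4, 4, -2] + [1, 2] ∘ [0, 1, -1] ∘ [2, 0, 1] (one valid choice — decompositions are not unique — normalised so each a, b is primitive with positive first nonzero entry; check it by expanding all entries), so rank(T) ≤ 3.
These bounds meet, so rank(T) = 3.

3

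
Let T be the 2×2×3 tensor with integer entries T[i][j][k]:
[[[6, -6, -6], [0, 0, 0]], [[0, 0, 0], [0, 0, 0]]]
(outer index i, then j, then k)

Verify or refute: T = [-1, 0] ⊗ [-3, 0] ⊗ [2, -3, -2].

Reconstruct entry (0,0,1) from the claimed factors: Σₗ aₗ[0]bₗ[0]cₗ[1] = (-1)·(-3)·(-3) = -9, but T[0,0,1] = -6. The claim is false.

No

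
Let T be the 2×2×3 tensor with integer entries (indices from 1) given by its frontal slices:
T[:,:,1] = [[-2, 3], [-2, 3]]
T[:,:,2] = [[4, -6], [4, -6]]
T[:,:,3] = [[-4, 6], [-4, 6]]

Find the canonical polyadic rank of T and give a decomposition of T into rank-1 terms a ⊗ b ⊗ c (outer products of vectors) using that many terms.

rank(T) = 1

Lower bound: T ≠ 0 (e.g. T[1,1,1] = -2), so rank(T) ≥ 1.
Upper bound: if T = a ⊗ b ⊗ c then every fibre of T is a multiple of the corresponding factor, so read the factors off the fibres through the nonzero entry T[1,1,1] = -2.
The mode-1 fibre T[:,1,1] = [-2, -2] gives a = [1, 1] (primitive direction); the mode-2 fibre T[1,:,1] = [-2, 3] gives b = [2, -3]; then c[k] = T[1,1,k] / (a[1]·b[1]) = [-2, 4, -4] / 2 = [-1, 2, -2].
Expanding [1, 1] ⊗ [2, -3] ⊗ [-1, 2, -2] reproduces all 12 entries of T, so T = [1, 1] ⊗ [2, -3] ⊗ [-1, 2, -2] and rank(T) ≤ 1.
These bounds meet, so rank(T) = 1.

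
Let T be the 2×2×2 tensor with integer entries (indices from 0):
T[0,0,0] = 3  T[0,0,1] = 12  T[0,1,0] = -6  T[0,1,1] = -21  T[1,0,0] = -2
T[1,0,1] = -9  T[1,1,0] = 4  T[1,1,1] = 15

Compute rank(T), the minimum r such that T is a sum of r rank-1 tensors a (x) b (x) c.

2

Lower bound: the mode-3 unfolding of T (rows indexed by k, columns by (i,j) = (0,0), (0,1), (1,0), (1,1)) is [[3, -6, -2, 4], [12, -21, -9, 15]].
There the 2×2 minor on rows k ∈ {0, 1}, columns (i,j) ∈ {(0,0), (0,1)} is det [[3, -6], [12, -21]] = 9 ≠ 0, so this unfolding has rank ≥ 2; CP rank is at least every unfolding rank, so rank(T) ≥ 2. (Unfolding ranks only ever bound the CP rank from below — rank(T) can be strictly larger than all of them — so the matching upper bound has to come from an explicit 2-term decomposition.)
Upper bound — finding two terms. Write S_k = T[:,:,k] for the frontal slices: S₀ = [[3, -6], [-2, 4]], S₁ = [[12, -21], [-9, 15]].
If T = a₁ (x) b₁ (x) c₁ + a₂ (x) b₂ (x) c₂ then each S_k = c₁[k]·a₁b₁ᵀ + c₂[k]·a₂b₂ᵀ. S₀ and S₁ are linearly independent, so a₁b₁ᵀ and a₂b₂ᵀ must span the same plane of matrices: they are the rank-1 matrices of the form x·S₀ + y·S₁.
det(x·S₀ + y·S₁) is −3·xy − 9·y² = (-3)·(x + 3·y)(y), vanishing at (x:y) = (3:-1) and (1:0).
M₁ = 3·S₀ − S₁ = [[-3, 3], [3, -3]] = (-3)·[1, -1][1, -1]ᵀ and M₂ = S₀ = [[3, -6], [-2, 4]] = [3, -2][1, -2]ᵀ, so take a₁ = [1, -1], b₁ = [1, -1], a₂ = [3, -2], b₂ = [1, -2].
Each slice is an integer combination of E₁ = a₁b₁ᵀ and E₂ = a₂b₂ᵀ: S₀ = E₂, S₁ = 3·E₁ + 3·E₂; reading off coefficients, c₁ = [0, 3] and c₂ = [1, 3].
Hence T = [1, -1] (x) [1, -1] (x) [0, 3] + [3, -2] (x) [1, -2] (x) [1, 3], so rank(T) ≤ 2.
These bounds meet, so rank(T) = 2.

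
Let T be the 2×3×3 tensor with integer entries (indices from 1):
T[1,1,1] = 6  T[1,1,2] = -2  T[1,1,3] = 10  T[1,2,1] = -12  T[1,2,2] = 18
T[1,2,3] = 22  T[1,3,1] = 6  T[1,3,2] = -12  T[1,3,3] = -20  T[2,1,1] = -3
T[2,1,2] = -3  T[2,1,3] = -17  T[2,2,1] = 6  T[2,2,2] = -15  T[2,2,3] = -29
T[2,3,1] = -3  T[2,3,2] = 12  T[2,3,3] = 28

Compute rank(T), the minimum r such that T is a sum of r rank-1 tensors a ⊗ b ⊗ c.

2

Lower bound: the mode-3 unfolding of T (rows indexed by k, columns by (i,j) = (1,1), (1,2), (1,3), (2,1), (2,2), (2,3)) is [[6, -12, 6, -3, 6, -3], [-2, 18, -12, -3, -15, 12], [10, 22, -20, -17, -29, 28]].
There the 2×2 minor on rows k ∈ {1, 2}, columns (i,j) ∈ {(1,1), (1,2)} is det [[6, -12], [-2, 18]] = 84 ≠ 0, so this unfolding has rank ≥ 2; CP rank is at least every unfolding rank, so rank(T) ≥ 2. (This is only a lower bound: in general the CP rank may exceed every unfolding rank, so we still need to exhibit 2 rank-1 terms summing to T.)
Upper bound — finding two terms. Write S_k = T[:,:,k] for the frontal slices: S₁ = [[6, -12, 6], [-3, 6, -3]], S₂ = [[-2, 18, -12], [-3, -15, 12]], S₃ = [[10, 22, -20], [-17, -29, 28]].
If T = a₁ ⊗ b₁ ⊗ c₁ + a₂ ⊗ b₂ ⊗ c₂ then each S_k = c₁[k]·a₁b₁ᵀ + c₂[k]·a₂b₂ᵀ. S₁ and S₂ are linearly independent, so a₁b₁ᵀ and a₂b₂ᵀ must span the same plane of matrices: they are the rank-1 matrices of the form x·S₁ + y·S₂.
The 2×2 minor of x·S₁ + y·S₂ on rows {1,2}, columns {1,2} is −84·xy + 84·y² = (-84)·(x − y)(y), vanishing at (x:y) = (1:1) and (1:0).
M₁ = S₁ + S₂ = [[4, 6, -6], [-6, -9, 9]] = [2, -3][2, 3, -3]ᵀ and M₂ = S₁ = [[6, -12, 6], [-3, 6, -3]] = 3·[2, -1][1, -2, 1]ᵀ, so take a₁ = [2, -3], b₁ = [2, 3, -3], a₂ = [2, -1], b₂ = [1, -2, 1].
Each slice is an integer combination of E₁ = a₁b₁ᵀ and E₂ = a₂b₂ᵀ: S₁ = 3·E₂, S₂ = E₁ − 3·E₂, S₃ = 3·E₁ − E₂; reading off coefficients, c₁ = [0, 1, 3] and c₂ = [3, -3, -1].
Hence T = [2, -3] ⊗ [2, 3, -3] ⊗ [0, 1, 3] + [2, -1] ⊗ [1, -2, 1] ⊗ [3, -3, -1], so rank(T) ≤ 2.
These bounds meet, so rank(T) = 2.
Check entry T[2,3,3] = 28: (-3)·(-3)·(3) + (-1)·(1)·(-1) = 28.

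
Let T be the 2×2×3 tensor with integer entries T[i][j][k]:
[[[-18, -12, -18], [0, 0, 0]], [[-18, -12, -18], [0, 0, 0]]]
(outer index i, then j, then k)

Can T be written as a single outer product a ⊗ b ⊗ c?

Yes

If T = a ⊗ b ⊗ c then every fibre of T is a multiple of the corresponding factor, so read the factors off the fibres through the nonzero entry T[0,0,0] = -18.
The mode-1 fibre T[:,0,0] = [-18, -18] gives a = [1, 1] (primitive direction); the mode-2 fibre T[0,:,0] = [-18, 0] gives b = [1, 0]; then c[k] = T[0,0,k] / (a[0]·b[0]) = [-18, -12, -18] / 1 = [-18, -12, -18].
Expanding [1, 1] ⊗ [1, 0] ⊗ [-18, -12, -18] reproduces all 12 entries of T, so T = [1, 1] ⊗ [1, 0] ⊗ [-18, -12, -18] and rank(T) ≤ 1.
Equivalently every frontal slice T[:,:,k] is c[k] times the rank-1 matrix [1, 1] ⊗ [1, 0]. So T has rank 1 (it is nonzero).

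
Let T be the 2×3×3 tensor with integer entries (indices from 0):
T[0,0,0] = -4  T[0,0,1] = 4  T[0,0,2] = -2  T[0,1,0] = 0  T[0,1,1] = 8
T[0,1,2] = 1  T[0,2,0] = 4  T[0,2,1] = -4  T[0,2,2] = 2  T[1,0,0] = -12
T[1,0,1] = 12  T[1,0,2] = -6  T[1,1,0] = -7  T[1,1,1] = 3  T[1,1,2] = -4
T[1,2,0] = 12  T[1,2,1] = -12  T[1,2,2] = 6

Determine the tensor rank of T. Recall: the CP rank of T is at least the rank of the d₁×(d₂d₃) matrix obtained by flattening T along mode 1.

Lower bound: the mode-1 unfolding of T (rows indexed by i, columns by (j,k) = (0,0), (0,1), (0,2), (1,0), (1,1), (1,2), (2,0), (2,1), (2,2)) is [[-4, 4, -2, 0, 8, 1, 4, -4, 2], [-12, 12, -6, -7, 3, -4, 12, -12, 6]].
There the 2×2 minor on rows i ∈ {0, 1}, columns (j,k) ∈ {(0,0), (1,0)} is det [[-4, 0], [-12, -7]] = 28 ≠ 0, so this unfolding has rank ≥ 2; CP rank is at least every unfolding rank, so rank(T) ≥ 2. (Flattening ranks never certify an upper bound on CP rank; for that we must actually write T with 2 rank-1 terms.)
Upper bound — finding two terms. Write S_k = T[:,:,k] for the frontal slices: S₀ = [[-4, 0, 4], [-12, -7, 12]], S₁ = [[4, 8, -4], [12, 3, -12]], S₂ = [[-2, 1, 2], [-6, -4, 6]].
If T = a₁ ⊗ b₁ ⊗ c₁ + a₂ ⊗ b₂ ⊗ c₂ then each S_k = c₁[k]·a₁b₁ᵀ + c₂[k]·a₂b₂ᵀ. S₀ and S₁ are linearly independent, so a₁b₁ᵀ and a₂b₂ᵀ must span the same plane of matrices: they are the rank-1 matrices of the form x·S₀ + y·S₁.
The 2×2 minor of x·S₀ + y·S₁ on rows {0,1}, columns {0,1} is 28·x² + 56·xy − 84·y² = 28·(x + 3·y)(x − y), vanishing at (x:y) = (3:-1) and (1:1).
M₁ = 3·S₀ − S₁ = [[-16, -8, 16], [-48, -24, 48]] = (-8)·(1, 3)(2, 1, -2)ᵀ and M₂ = S₀ + S₁ = [[0, 8, 0], [0, -4, 0]] = 4·(2, -1)(0, 1, 0)ᵀ, so take a₁ = (1, 3), b₁ = (2, 1, -2), a₂ = (2, -1), b₂ = (0, 1, 0).
Each slice is an integer combination of E₁ = a₁b₁ᵀ and E₂ = a₂b₂ᵀ: S₀ = −2·E₁ + E₂, S₁ = 2·E₁ + 3·E₂, S₂ = −E₁ + E₂; reading off coefficients, c₁ = (-2, 2, -1) and c₂ = (1, 3, 1).
Hence T = (1, 3) ⊗ (2, 1, -2) ⊗ (-2, 2, -1) + (2, -1) ⊗ (0, 1, 0) ⊗ (1, 3, 1), so rank(T) ≤ 2.
These bounds meet, so rank(T) = 2.
Check entry T[1,0,1] = 12: (3)·(2)·(2) + (-1)·(0)·(3) = 12.

2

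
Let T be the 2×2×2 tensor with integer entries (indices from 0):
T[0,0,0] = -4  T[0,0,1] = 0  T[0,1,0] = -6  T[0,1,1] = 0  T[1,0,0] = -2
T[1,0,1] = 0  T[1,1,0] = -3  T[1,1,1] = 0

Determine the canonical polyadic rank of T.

1

Lower bound: T ≠ 0 (e.g. T[0,0,0] = -4), so rank(T) ≥ 1.
Upper bound: if T = a ⊗ b ⊗ c then every fibre of T is a multiple of the corresponding factor, so read the factors off the fibres through the nonzero entry T[0,0,0] = -4.
The mode-1 fibre T[:,0,0] = [-4, -2] gives a = (2, 1) (primitive direction); the mode-2 fibre T[0,:,0] = [-4, -6] gives b = (2, 3); then c[k] = T[0,0,k] / (a[0]·b[0]) = [-4, 0] / 4 = (-1, 0).
Expanding (2, 1) ⊗ (2, 3) ⊗ (-1, 0) reproduces all 8 entries of T, so T = (2, 1) ⊗ (2, 3) ⊗ (-1, 0) and rank(T) ≤ 1.
These bounds meet, so rank(T) = 1.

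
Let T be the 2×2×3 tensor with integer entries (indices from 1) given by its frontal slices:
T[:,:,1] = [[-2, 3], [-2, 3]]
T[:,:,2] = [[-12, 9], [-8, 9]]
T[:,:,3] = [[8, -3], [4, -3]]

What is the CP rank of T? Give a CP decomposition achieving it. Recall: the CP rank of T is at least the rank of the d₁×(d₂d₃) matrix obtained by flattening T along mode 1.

Lower bound: in the mode-3 unfolding of T (rows indexed by k, columns by (i,j)) the 2×2 minor on rows k ∈ {1, 2}, columns (i,j) ∈ {(1,1), (1,2)} is det [[-2, 3], [-12, 9]] = 18 ≠ 0, so that unfolding has rank ≥ 2 and hence rank(T) ≥ 2 (CP rank is at least every unfolding rank, though it can be larger).
Upper bound: with S_k = T[:,:,k], the two rank-1 terms a₁b₁ᵀ, a₂b₂ᵀ are the rank-1 members of the pencil x·S₁ + y·S₂.
det(x·S₁ + y·S₂) is −12·xy − 36·y² = (-12)·(x + 3·y)(y), vanishing at (x:y) = (3:-1) and (1:0).
M₁ = 3·S₁ − S₂ = [[6, 0], [2, 0]] = 2·[3, 1][1, 0]ᵀ and M₂ = S₁ = [[-2, 3], [-2, 3]] = −[1, 1][2, -3]ᵀ, so take a₁ = [3, 1], b₁ = [1, 0], a₂ = [1, 1], b₂ = [2, -3].
Each slice is an integer combination of E₁ = a₁b₁ᵀ and E₂ = a₂b₂ᵀ: S₁ = −E₂, S₂ = −2·E₁ − 3·E₂, S₃ = 2·E₁ + E₂; reading off coefficients, c₁ = [0, -2, 2] and c₂ = [-1, -3, 1].
Hence T = [3, 1] ⊗ [1, 0] ⊗ [0, -2, 2] + [1, 1] ⊗ [2, -3] ⊗ [-1, -3, 1], so rank(T) ≤ 2.
These bounds meet, so rank(T) = 2.

rank(T) = 2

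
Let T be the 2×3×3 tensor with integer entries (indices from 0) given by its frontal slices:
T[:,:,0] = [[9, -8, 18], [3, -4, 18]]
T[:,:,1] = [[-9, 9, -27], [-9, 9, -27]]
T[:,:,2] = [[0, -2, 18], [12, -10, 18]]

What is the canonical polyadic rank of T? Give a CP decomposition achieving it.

Lower bound: the mode-2 unfolding of T (rows indexed by j, columns by (i,k) = (0,0), (0,1), (0,2), (1,0), (1,1), (1,2)) is [[9, -9, 0, 3, -9, 12], [-8, 9, -2, -4, 9, -10], [18, -27, 18, 18, -27, 18]].
There the 2×2 minor on rows j ∈ {0, 1}, columns (i,k) ∈ {(0,0), (0,1)} is det [[9, -9], [-8, 9]] = 9 ≠ 0, so this unfolding has rank ≥ 2; CP rank is at least every unfolding rank, so rank(T) ≥ 2. (Unfolding ranks only ever bound the CP rank from below — rank(T) can be strictly larger than all of them — so the matching upper bound has to come from an explicit 2-term decomposition.)
Upper bound — finding two terms. Write S_k = T[:,:,k] for the frontal slices: S₀ = [[9, -8, 18], [3, -4, 18]], S₁ = [[-9, 9, -27], [-9, 9, -27]], S₂ = [[0, -2, 18], [12, -10, 18]].
If T = a₁ ⊗ b₁ ⊗ c₁ + a₂ ⊗ b₂ ⊗ c₂ then each S_k = c₁[k]·a₁b₁ᵀ + c₂[k]·a₂b₂ᵀ. S₀ and S₁ are linearly independent, so a₁b₁ᵀ and a₂b₂ᵀ must span the same plane of matrices: they are the rank-1 matrices of the form x·S₀ + y·S₁.
The 2×2 minor of x·S₀ + y·S₁ on rows {0,1}, columns {0,1} is −12·x² + 18·xy = (-6)·(2·x − 3·y)(x), vanishing at (x:y) = (3:2) and (0:1).
M₁ = 3·S₀ + 2·S₁ = [[9, -6, 0], [-9, 6, 0]] = 3·[1, -1][3, -2, 0]ᵀ and M₂ = S₁ = [[-9, 9, -27], [-9, 9, -27]] = (-9)·[1, 1][1, -1, 3]ᵀ, so take a₁ = [1, -1], b₁ = [3, -2, 0], a₂ = [1, 1], b₂ = [1, -1, 3].
Each slice is an integer combination of E₁ = a₁b₁ᵀ and E₂ = a₂b₂ᵀ: S₀ = E₁ + 6·E₂, S₁ = −9·E₂, S₂ = −2·E₁ + 6·E₂; reading off coefficients, c₁ = [1, 0, -2] and c₂ = [6, -9, 6].
Hence T = [1, -1] ⊗ [3, -2, 0] ⊗ [1, 0, -2] + [1, 1] ⊗ [1, -1, 3] ⊗ [6, -9, 6], so rank(T) ≤ 2.
These bounds meet, so rank(T) = 2.

rank(T) = 2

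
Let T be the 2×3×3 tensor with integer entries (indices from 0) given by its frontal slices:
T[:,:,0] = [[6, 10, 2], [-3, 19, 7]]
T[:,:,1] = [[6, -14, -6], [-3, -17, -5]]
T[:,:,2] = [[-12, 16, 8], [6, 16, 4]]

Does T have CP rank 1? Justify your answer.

The mode-2 unfolding of T (rows indexed by j, columns by (i,k) = (0,0), (0,1), (0,2), (1,0), (1,1), (1,2)) is [[6, 6, -12, -3, -3, 6], [10, -14, 16, 19, -17, 16], [2, -6, 8, 7, -5, 4]].
There the 2×2 minor on rows j ∈ {0, 1}, columns (i,k) ∈ {(0,0), (0,1)} is det [[6, 6], [10, -14]] = -144 ≠ 0, so this unfolding has rank ≥ 2; CP rank is at least every unfolding rank, so rank(T) ≥ 2.
In particular rank(T) ≥ 2 > 1, so T is not rank-1.

No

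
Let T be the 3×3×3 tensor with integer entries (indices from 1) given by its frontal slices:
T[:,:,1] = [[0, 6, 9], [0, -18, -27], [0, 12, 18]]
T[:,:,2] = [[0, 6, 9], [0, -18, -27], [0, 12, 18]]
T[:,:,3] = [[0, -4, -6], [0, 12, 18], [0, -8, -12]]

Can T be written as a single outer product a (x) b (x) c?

Yes

If T = a (x) b (x) c then every fibre of T is a multiple of the corresponding factor, so read the factors off the fibres through the nonzero entry T[1,2,1] = 6.
The mode-1 fibre T[:,2,1] = [6, -18, 12] gives a = [1, -3, 2] (primitive direction); the mode-2 fibre T[1,:,1] = [0, 6, 9] gives b = [0, 2, 3]; then c[k] = T[1,2,k] / (a[1]·b[2]) = [6, 6, -4] / 2 = [3, 3, -2].
Expanding [1, -3, 2] (x) [0, 2, 3] (x) [3, 3, -2] reproduces all 27 entries of T, so T = [1, -3, 2] (x) [0, 2, 3] (x) [3, 3, -2] and rank(T) ≤ 1.
Equivalently every frontal slice T[:,:,k] is c[k] times the rank-1 matrix [1, -3, 2] (x) [0, 2, 3]. So T has rank 1 (it is nonzero).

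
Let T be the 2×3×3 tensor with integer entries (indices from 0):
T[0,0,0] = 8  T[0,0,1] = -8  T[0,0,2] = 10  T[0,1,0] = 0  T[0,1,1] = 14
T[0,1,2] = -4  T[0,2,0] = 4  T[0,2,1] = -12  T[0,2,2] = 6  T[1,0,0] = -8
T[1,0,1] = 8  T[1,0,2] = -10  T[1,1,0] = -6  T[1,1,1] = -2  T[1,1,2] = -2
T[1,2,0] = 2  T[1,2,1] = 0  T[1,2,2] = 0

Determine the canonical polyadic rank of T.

Lower bound: the mode-3 unfolding of T (rows indexed by k, columns by (i,j) = (0,0), (0,1), (0,2), (1,0), (1,1), (1,2)) is [[8, 0, 4, -8, -6, 2], [-8, 14, -12, 8, -2, 0], [10, -4, 6, -10, -2, 0]].
There the 3×3 minor on rows k ∈ {0, 1, 2}, columns (i,j) ∈ {(0,0), (0,1), (0,2)} is det [[8, 0, 4], [-8, 14, -12], [10, -4, 6]] = -144 ≠ 0, so this unfolding has rank ≥ 3; CP rank is at least every unfolding rank, so rank(T) ≥ 3. (Unfolding ranks only ever bound the CP rank from below — rank(T) can be strictly larger than all of them — so the matching upper bound has to come from an explicit 3-term decomposition.)
Upper bound: T is a sum of 3 rank-1 terms, T = [1, -1] (x) [1, -2, 1] (x) [0, -4, 2] + [1, -1] (x) [2, 1, 0] (x) [4, -2, 4] + [2, 1] (x) [0, 1, -1] (x) [-2, 4, -2] (one valid choice — decompositions are not unique — normalised so each a, b is primitive with positive first nonzero entry; check it by expanding all entries), so rank(T) ≤ 3.
These bounds meet, so rank(T) = 3.

3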